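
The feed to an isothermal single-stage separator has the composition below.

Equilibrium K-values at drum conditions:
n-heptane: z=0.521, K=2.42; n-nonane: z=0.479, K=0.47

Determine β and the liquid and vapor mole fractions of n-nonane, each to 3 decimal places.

β = 0.646, x_n-nonane = 0.728, y_n-nonane = 0.342

Material balance + equilibrium reduce to Σ zᵢ(Kᵢ−1)/(1+β(Kᵢ−1)) = 0.
g(0) = ΣzᵢKᵢ − 1 = 0.486 and g(1) = 1 − Σzᵢ/Kᵢ = -0.234, so a root lies in (0, 1).
Newton iteration, β⁰ = 0.53:
  β = 0.530: g = 0.0691, g' = -0.602 → β = 0.645
  β = 0.645: g = 0.0006, g' = -0.597 → β = 0.646
Converged at β = 0.646.
Compositions from xᵢ = zᵢ/(1+β(Kᵢ−1)), yᵢ = Kᵢxᵢ:
  n-heptane: x = 0.272, y = 0.658
  n-nonane: x = 0.728, y = 0.342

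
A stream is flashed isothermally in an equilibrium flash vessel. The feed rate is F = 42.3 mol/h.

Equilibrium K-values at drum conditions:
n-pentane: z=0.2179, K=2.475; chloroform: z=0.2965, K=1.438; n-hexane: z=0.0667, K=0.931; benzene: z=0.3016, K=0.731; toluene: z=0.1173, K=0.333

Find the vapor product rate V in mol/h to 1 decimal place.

V = 30.3 mol/h

Let ψ = V/F and solve Σ zᵢ(Kᵢ−1)/(1+ψ(Kᵢ−1)) = 0.
Check two-phase: ΣzᵢKᵢ = 1.2873 > 1 and Σzᵢ/Kᵢ = 1.1307 > 1, so g(0) = 0.2873 > 0 and g(1) = -0.1307 < 0.
Iterate (Newton) starting at ψ = 0.53:
  ψ = 0.5300: g = 0.06537, g' = -0.3417 → ψ = 0.7213
  ψ = 0.7213: g = -0.00188, g' = -0.3719 → ψ = 0.7163
Converged at ψ = 0.7163.
Then V = ψ·F = 0.7163·42.3 = 30.3 mol/h and L = F − V = 12.0 mol/h.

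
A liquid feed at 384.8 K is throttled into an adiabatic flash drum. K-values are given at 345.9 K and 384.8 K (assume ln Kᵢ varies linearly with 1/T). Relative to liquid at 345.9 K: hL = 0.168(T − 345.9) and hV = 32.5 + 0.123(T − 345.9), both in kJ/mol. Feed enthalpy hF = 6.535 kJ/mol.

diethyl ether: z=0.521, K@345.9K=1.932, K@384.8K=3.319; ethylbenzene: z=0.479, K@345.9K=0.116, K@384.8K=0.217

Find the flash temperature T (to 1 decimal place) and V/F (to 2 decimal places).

T = 352.0 K, V/F = 0.17

Adiabatic flash: solve Rachford–Rice at each trial T, then check hF = ψ·hV(T) + (1−ψ)·hL(T).
  T = 345.9 K: K = (1.932, 0.116), RR gives ψ = 0.075, H_out = 2.451 kJ/mol
  T = 384.8 K: K = (3.319, 0.217), RR gives ψ = 0.459, H_out = 20.644 kJ/mol
  T = 365.4 K: K = (2.571, 0.161), RR gives ψ = 0.316, H_out = 13.280 kJ/mol
  T = 355.6 K: K = (2.236, 0.137), RR gives ψ = 0.216, H_out = 8.566 kJ/mol
  T = 350.8 K: K = (2.082, 0.126), RR gives ψ = 0.154, H_out = 5.786 kJ/mol
  T = 353.2 K: K = (2.158, 0.132), RR gives ψ = 0.186, H_out = 7.226 kJ/mol
Linear interpolation between T = 350.8 (H_out = 5.786) and T = 353.2 (H_out = 7.226) on hF = 6.535 gives T ≈ 352.0 K, at which ψ = 0.17.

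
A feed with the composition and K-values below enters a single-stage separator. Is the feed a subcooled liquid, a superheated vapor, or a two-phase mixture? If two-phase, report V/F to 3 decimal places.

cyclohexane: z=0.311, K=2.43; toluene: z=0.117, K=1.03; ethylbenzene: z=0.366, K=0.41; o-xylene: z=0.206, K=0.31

ΣzᵢKᵢ = 1.090; Σzᵢ/Kᵢ = 1.799.
Both exceed 1, so a two-phase solution exists.
Let ψ = V/F and solve Σ zᵢ(Kᵢ−1)/(1+ψ(Kᵢ−1)) = 0.
Iterate (Newton) starting at ψ = 0.49:
  ψ = 0.490: g = -0.2535, g' = -0.696 → ψ = 0.126
  ψ = 0.126: g = -0.0084, g' = -0.723 → ψ = 0.114
Converged at ψ = 0.114.

two-phase, V/F = 0.114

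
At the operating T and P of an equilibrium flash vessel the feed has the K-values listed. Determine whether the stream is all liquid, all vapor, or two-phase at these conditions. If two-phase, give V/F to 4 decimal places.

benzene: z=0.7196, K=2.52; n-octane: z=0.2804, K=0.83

ΣzᵢKᵢ = 2.0461; Σzᵢ/Kᵢ = 0.6234.
Since Σzᵢ/Kᵢ < 1 the mixture is above its dew point — single vapor phase.

all vapor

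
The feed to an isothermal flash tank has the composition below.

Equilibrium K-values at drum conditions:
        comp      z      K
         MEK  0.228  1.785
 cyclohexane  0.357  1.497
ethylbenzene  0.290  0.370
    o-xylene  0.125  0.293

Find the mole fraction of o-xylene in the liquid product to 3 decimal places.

Material balance + equilibrium reduce to Σ zᵢ(Kᵢ−1)/(1+β(Kᵢ−1)) = 0.
Check two-phase: ΣzᵢKᵢ = 1.085 > 1 and Σzᵢ/Kᵢ = 1.577 > 1, so g(0) = 0.085 > 0 and g(1) = -0.577 < 0.
Newton–Raphson from β = 0.5:
  β = 0.500: g = -0.1328, g' = -0.524 → β = 0.247
  β = 0.247: g = -0.0153, g' = -0.422 → β = 0.210
Converged at β = 0.210.
Compositions from xᵢ = zᵢ/(1+β(Kᵢ−1)), yᵢ = Kᵢxᵢ:
  MEK: x = 0.196, y = 0.349
  cyclohexane: x = 0.323, y = 0.484
  ethylbenzene: x = 0.334, y = 0.124
  o-xylene: x = 0.147, y = 0.043

x_o-xylene = 0.147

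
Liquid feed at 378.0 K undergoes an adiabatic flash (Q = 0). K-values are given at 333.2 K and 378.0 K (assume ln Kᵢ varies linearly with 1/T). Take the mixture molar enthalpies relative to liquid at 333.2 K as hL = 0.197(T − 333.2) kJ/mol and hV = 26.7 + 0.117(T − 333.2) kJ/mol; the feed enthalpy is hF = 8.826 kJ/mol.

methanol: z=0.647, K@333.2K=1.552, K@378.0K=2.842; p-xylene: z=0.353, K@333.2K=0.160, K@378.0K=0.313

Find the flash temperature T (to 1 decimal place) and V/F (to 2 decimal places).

Adiabatic flash: solve Rachford–Rice at each trial T, then check hF = ψ·hV(T) + (1−ψ)·hL(T).
  T = 333.2 K: K = (1.552, 0.160), RR gives ψ = 0.131, H_out = 3.491 kJ/mol
  T = 378.0 K: K = (2.842, 0.313), RR gives ψ = 0.750, H_out = 26.166 kJ/mol
  T = 355.6 K: K = (2.141, 0.229), RR gives ψ = 0.529, H_out = 17.594 kJ/mol
  T = 344.4 K: K = (1.832, 0.192), RR gives ψ = 0.377, H_out = 11.933 kJ/mol
  T = 338.8 K: K = (1.689, 0.176), RR gives ψ = 0.272, H_out = 8.251 kJ/mol
  T = 341.6 K: K = (1.760, 0.184), RR gives ψ = 0.328, H_out = 10.193 kJ/mol
  T = 340.2 K: K = (1.724, 0.180), RR gives ψ = 0.301, H_out = 9.251 kJ/mol
Linear interpolation between T = 338.8 (H_out = 8.251) and T = 340.2 (H_out = 9.251) on hF = 8.826 gives T ≈ 339.6 K, at which ψ = 0.29.

T = 339.6 K, V/F = 0.29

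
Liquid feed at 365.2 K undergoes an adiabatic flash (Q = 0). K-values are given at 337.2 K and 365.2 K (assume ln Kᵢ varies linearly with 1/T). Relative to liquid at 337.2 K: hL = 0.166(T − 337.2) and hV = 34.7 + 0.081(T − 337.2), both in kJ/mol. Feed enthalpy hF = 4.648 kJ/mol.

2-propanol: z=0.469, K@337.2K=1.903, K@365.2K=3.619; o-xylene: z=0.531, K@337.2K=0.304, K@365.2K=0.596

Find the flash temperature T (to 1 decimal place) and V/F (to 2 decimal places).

T = 338.4 K, V/F = 0.13

Adiabatic flash: solve Rachford–Rice at each trial T, then check hF = ψ·hV(T) + (1−ψ)·hL(T).
  T = 337.2 K: K = (1.903, 0.304), RR gives ψ = 0.086, H_out = 2.978 kJ/mol
  T = 365.2 K: K = (3.619, 0.596), RR gives ψ = 0.958, H_out = 35.615 kJ/mol
  T = 351.2 K: K = (2.658, 0.431), RR gives ψ = 0.505, H_out = 19.233 kJ/mol
  T = 344.2 K: K = (2.257, 0.363), RR gives ψ = 0.314, H_out = 11.879 kJ/mol
  T = 340.7 K: K = (2.074, 0.333), RR gives ψ = 0.208, H_out = 7.754 kJ/mol
  T = 338.9 K: K = (1.985, 0.318), RR gives ψ = 0.148, H_out = 5.401 kJ/mol
Linear interpolation between T = 337.2 (H_out = 2.978) and T = 338.9 (H_out = 5.401) on hF = 4.648 gives T ≈ 338.4 K, at which ψ = 0.13.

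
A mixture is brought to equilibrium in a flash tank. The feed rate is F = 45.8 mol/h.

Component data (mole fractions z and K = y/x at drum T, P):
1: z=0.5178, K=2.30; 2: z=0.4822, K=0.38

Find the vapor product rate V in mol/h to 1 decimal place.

V = 21.3 mol/h

Rachford–Rice: g(ψ) = Σ zᵢ(Kᵢ−1)/(1+ψ(Kᵢ−1)) = 0.
Check two-phase: ΣzᵢKᵢ = 1.3742 > 1 and Σzᵢ/Kᵢ = 1.4941 > 1, so g(0) = 0.3742 > 0 and g(1) = -0.4941 < 0.
Newton iteration, ψ⁰ = 0.53:
  ψ = 0.5300: g = -0.04674, g' = -0.7179 → ψ = 0.4649
  ψ = 0.4649: g = -0.00046, g' = -0.7059 → ψ = 0.4642
Converged at ψ = 0.4642.
Then V = ψ·F = 0.4642·45.8 = 21.3 mol/h and L = F − V = 24.5 mol/h.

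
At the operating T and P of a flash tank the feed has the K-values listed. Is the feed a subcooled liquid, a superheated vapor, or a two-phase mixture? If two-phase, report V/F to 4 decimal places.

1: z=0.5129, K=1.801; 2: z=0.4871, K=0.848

ΣzᵢKᵢ = 1.3368; Σzᵢ/Kᵢ = 0.8592.
Since Σzᵢ/Kᵢ < 1 the mixture is above its dew point — single vapor phase.

superheated vapor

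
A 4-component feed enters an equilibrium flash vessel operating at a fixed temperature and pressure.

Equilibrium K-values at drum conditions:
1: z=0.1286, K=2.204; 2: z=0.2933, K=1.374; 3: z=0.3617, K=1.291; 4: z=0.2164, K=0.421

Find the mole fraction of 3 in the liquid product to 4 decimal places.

Material balance + equilibrium reduce to Σ zᵢ(Kᵢ−1)/(1+β(Kᵢ−1)) = 0.
g(0) = ΣzᵢKᵢ − 1 = 0.2445 and g(1) = 1 − Σzᵢ/Kᵢ = -0.0660, so a root lies in (0, 1).
Newton–Raphson from β = 0.5:
  β = 0.5000: g = 0.10460, g' = -0.2688 → β = 0.8891
  β = 0.8891: g = -0.01752, g' = -0.3941 → β = 0.8447
  β = 0.8447: g = -0.00062, g' = -0.3671 → β = 0.8430
Converged at β = 0.8430.
Compositions from xᵢ = zᵢ/(1+β(Kᵢ−1)), yᵢ = Kᵢxᵢ:
  1: x = 0.0638, y = 0.1407
  2: x = 0.2230, y = 0.3064
  3: x = 0.2904, y = 0.3750
  4: x = 0.4227, y = 0.1780

x_3 = 0.2904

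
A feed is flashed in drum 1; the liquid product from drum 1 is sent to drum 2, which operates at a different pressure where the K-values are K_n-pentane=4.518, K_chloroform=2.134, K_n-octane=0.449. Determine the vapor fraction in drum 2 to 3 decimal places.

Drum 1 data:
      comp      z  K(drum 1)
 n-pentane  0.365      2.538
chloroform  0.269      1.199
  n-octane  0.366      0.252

Drum 1:
Rachford–Rice: g(ψ₁) = Σ zᵢ(Kᵢ−1)/(1+ψ₁(Kᵢ−1)) = 0.
Check two-phase: ΣzᵢKᵢ = 1.341 > 1 and Σzᵢ/Kᵢ = 1.821 > 1, so g(0) = 0.341 > 0 and g(1) = -0.821 < 0.
Newton iteration, ψ₁⁰ = 0.5:
  ψ₁ = 0.500: g = -0.0713, g' = -0.807 → ψ₁ = 0.412
  ψ₁ = 0.412: g = -0.0024, g' = -0.760 → ψ₁ = 0.409
Converged at ψ₁ = 0.409.
Drum-1 compositions:
  n-pentane: x = 0.224, y = 0.569
  chloroform: x = 0.249, y = 0.298
  n-octane: x = 0.527, y = 0.133
Drum-2 feed = drum-1 liquid: z₂ = (0.2242, 0.2488, 0.5271).
Drum 2:
Iterate (Newton) starting at ψ₂ = 0.5:
  ψ₂ = 0.500: g = 0.0650, g' = -0.800 → ψ₂ = 0.581
  ψ₂ = 0.581: g = 0.0017, g' = -0.762 → ψ₂ = 0.584
Converged at ψ₂ = 0.584.
  n-pentane: x = 0.073, y = 0.332
  chloroform: x = 0.150, y = 0.319
  n-octane: x = 0.777, y = 0.349

V/F (drum 2) = 0.584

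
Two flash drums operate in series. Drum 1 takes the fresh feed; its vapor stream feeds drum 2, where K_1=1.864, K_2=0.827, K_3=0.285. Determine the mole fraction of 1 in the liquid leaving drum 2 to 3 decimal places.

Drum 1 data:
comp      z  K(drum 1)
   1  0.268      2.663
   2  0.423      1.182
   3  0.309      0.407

Drum 1:
Let ψ₁ = V/F and solve Σ zᵢ(Kᵢ−1)/(1+ψ₁(Kᵢ−1)) = 0.
Check two-phase: ΣzᵢKᵢ = 1.339 > 1 and Σzᵢ/Kᵢ = 1.218 > 1, so g(0) = 0.339 > 0 and g(1) = -0.218 < 0.
Newton iteration, ψ₁⁰ = 0.5:
  ψ₁ = 0.500: g = 0.0534, g' = -0.452 → ψ₁ = 0.618
  ψ₁ = 0.618: g = -0.0003, g' = -0.462 → ψ₁ = 0.617
Converged at ψ₁ = 0.617.
Drum-1 compositions:
  1: x = 0.132, y = 0.352
  2: x = 0.380, y = 0.449
  3: x = 0.488, y = 0.198
Drum-2 feed = drum-1 vapor: z₂ = (0.3521, 0.4495, 0.1984).
Drum 2:
Material balance + equilibrium reduce to Σ zᵢ(Kᵢ−1)/(1+ψ₂(Kᵢ−1)) = 0.
Check two-phase: ΣzᵢKᵢ = 1.085 > 1 and Σzᵢ/Kᵢ = 1.429 > 1, so g(0) = 0.085 > 0 and g(1) = -0.429 < 0.
Newton–Raphson from ψ₂ = 0.53:
  ψ₂ = 0.530: g = -0.1054, g' = -0.403 → ψ₂ = 0.269
  ψ₂ = 0.269: g = -0.0102, g' = -0.343 → ψ₂ = 0.239
Converged at ψ₂ = 0.239.
  1: x = 0.292, y = 0.544
  2: x = 0.469, y = 0.388
  3: x = 0.239, y = 0.068

x_1 (drum 2) = 0.292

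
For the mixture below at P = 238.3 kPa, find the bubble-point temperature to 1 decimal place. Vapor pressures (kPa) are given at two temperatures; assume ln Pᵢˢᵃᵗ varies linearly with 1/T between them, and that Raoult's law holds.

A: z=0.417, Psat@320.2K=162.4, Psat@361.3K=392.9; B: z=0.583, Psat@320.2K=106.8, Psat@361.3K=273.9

Bubble-point temperature: ΣzᵢPᵢˢᵃᵗ(T) = P. Interpolate ln Pᵢˢᵃᵗ = aᵢ + bᵢ/T.
  T = 320.2 K: ΣzᵢPᵢˢᵃᵗ = 129.99 kPa
  T = 361.3 K: ΣzᵢPᵢˢᵃᵗ = 323.52 kPa
  T = 340.8 K: ΣzᵢPᵢˢᵃᵗ = 211.00 kPa
  T = 351.1 K: ΣzᵢPᵢˢᵃᵗ = 263.17 kPa
  T = 346.0 K: ΣzᵢPᵢˢᵃᵗ = 236.28 kPa
  T = 348.6 K: ΣzᵢPᵢˢᵃᵗ = 249.73 kPa
Interpolating between 346.0 K and 348.6 K gives T ≈ 346.4 K.

T = 346.4 K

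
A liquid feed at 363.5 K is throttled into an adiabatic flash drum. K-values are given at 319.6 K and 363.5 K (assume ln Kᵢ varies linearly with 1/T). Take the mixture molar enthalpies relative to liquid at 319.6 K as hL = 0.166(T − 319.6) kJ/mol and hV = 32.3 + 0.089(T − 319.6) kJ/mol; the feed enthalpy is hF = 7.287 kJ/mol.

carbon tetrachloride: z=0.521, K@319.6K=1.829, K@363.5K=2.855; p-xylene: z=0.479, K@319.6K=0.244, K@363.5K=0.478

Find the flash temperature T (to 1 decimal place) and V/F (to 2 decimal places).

Adiabatic flash: solve Rachford–Rice at each trial T, then check hF = ψ·hV(T) + (1−ψ)·hL(T).
  T = 319.6 K: K = (1.829, 0.244), RR gives ψ = 0.111, H_out = 3.597 kJ/mol
  T = 363.5 K: K = (2.855, 0.478), RR gives ψ = 0.740, H_out = 28.684 kJ/mol
  T = 341.6 K: K = (2.319, 0.349), RR gives ψ = 0.438, H_out = 17.042 kJ/mol
  T = 330.6 K: K = (2.068, 0.294), RR gives ψ = 0.289, H_out = 10.916 kJ/mol
  T = 325.1 K: K = (1.947, 0.268), RR gives ψ = 0.206, H_out = 7.476 kJ/mol
  T = 322.4 K: K = (1.889, 0.256), RR gives ψ = 0.161, H_out = 5.638 kJ/mol
  T = 323.8 K: K = (1.919, 0.262), RR gives ψ = 0.185, H_out = 6.606 kJ/mol
Linear interpolation between T = 323.8 (H_out = 6.606) and T = 325.1 (H_out = 7.476) on hF = 7.287 gives T ≈ 324.8 K, at which ψ = 0.20.

T = 324.8 K, V/F = 0.20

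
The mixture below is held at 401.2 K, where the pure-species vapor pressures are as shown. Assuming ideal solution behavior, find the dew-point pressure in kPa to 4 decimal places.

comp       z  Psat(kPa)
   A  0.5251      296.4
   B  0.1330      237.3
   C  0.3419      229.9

Pdew = 261.8327 kPa

At the dew point ψ → 1, so Σzᵢ/Kᵢ = 1 with Kᵢ = Pᵢˢᵃᵗ/P ⇒ 1/P = Σzᵢ/Pᵢˢᵃᵗ.
1/P = 0.5251/296.4 + 0.1330/237.3 + 0.3419/229.9 = 0.0038192 ⇒ P = 261.8327 kPa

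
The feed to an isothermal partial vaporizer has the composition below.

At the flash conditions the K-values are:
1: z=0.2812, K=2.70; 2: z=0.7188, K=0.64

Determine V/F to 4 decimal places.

V/F = 0.3583

Rachford–Rice: g(V/F) = Σ zᵢ(Kᵢ−1)/(1+V/F(Kᵢ−1)) = 0.
Check two-phase: ΣzᵢKᵢ = 1.2193 > 1 and Σzᵢ/Kᵢ = 1.2273 > 1, so g(0) = 0.2193 > 0 and g(1) = -0.2273 < 0.
Newton–Raphson from V/F = 0.5:
  V/F = 0.5000: g = -0.05717, g' = -0.3760 → V/F = 0.3479
  V/F = 0.3479: g = 0.00455, g' = -0.4426 → V/F = 0.3582
  V/F = 0.3582: g = 0.00003, g' = -0.4367 → V/F = 0.3583
Converged at V/F = 0.3583.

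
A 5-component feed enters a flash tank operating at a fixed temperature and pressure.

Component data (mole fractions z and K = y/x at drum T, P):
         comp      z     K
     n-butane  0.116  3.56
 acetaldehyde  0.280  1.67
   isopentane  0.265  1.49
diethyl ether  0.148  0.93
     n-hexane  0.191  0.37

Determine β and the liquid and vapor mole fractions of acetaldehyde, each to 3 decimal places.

β = 0.914, x_acetaldehyde = 0.174, y_acetaldehyde = 0.290

Material balance + equilibrium reduce to Σ zᵢ(Kᵢ−1)/(1+β(Kᵢ−1)) = 0.
g(0) = ΣzᵢKᵢ − 1 = 0.484 and g(1) = 1 − Σzᵢ/Kᵢ = -0.053, so a root lies in (0, 1).
Iterate (Newton) starting at β = 0.5:
  β = 0.500: g = 0.1887, g' = -0.420 → β = 0.949
  β = 0.949: g = -0.0204, g' = -0.611 → β = 0.916
  β = 0.916: g = -0.0007, g' = -0.571 → β = 0.914
Converged at β = 0.914.
Compositions from xᵢ = zᵢ/(1+β(Kᵢ−1)), yᵢ = Kᵢxᵢ:
  n-butane: x = 0.035, y = 0.124
  acetaldehyde: x = 0.174, y = 0.290
  isopentane: x = 0.183, y = 0.273
  diethyl ether: x = 0.158, y = 0.147
  n-hexane: x = 0.451, y = 0.167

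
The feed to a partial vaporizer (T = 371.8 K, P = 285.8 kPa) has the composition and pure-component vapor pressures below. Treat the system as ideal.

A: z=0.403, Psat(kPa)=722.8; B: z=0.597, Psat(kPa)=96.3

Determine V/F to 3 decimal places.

V/F = 0.217

Raoult's law: Kᵢ = Pᵢˢᵃᵗ/P = Pᵢˢᵃᵗ/285.8.
  K_A = 722.8/285.8 = 2.52904, K_B = 96.3/285.8 = 0.33695
Material balance + equilibrium reduce to Σ zᵢ(Kᵢ−1)/(1+V/F(Kᵢ−1)) = 0.
Feasibility: ΣzᵢKᵢ = 1.220, Σzᵢ/Kᵢ = 1.931 — both > 1, two phases present.
Binary case is linear: z₁(K₁−1)(1+V/F(K₂−1)) + z₂(K₂−1)(1+V/F(K₁−1)) = 0
⇒ V/F = [z₁(K₁−1)+z₂(K₂−1)] / [−(K₁−1)(K₂−1)] = 0.2204/1.0138 = 0.217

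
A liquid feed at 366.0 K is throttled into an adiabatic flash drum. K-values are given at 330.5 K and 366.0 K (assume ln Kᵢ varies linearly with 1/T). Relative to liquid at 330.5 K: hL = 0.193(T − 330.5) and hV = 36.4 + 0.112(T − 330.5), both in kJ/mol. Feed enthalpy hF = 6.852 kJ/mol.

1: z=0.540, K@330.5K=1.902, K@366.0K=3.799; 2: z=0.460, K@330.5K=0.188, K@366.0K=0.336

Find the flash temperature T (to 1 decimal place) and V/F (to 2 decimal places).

T = 331.6 K, V/F = 0.18

Adiabatic flash: solve Rachford–Rice at each trial T, then check hF = ψ·hV(T) + (1−ψ)·hL(T).
  T = 330.5 K: K = (1.902, 0.188), RR gives ψ = 0.155, H_out = 5.644 kJ/mol
  T = 366.0 K: K = (3.799, 0.336), RR gives ψ = 0.649, H_out = 28.606 kJ/mol
  T = 348.2 K: K = (2.733, 0.255), RR gives ψ = 0.459, H_out = 19.476 kJ/mol
  T = 339.4 K: K = (2.293, 0.220), RR gives ψ = 0.337, H_out = 13.726 kJ/mol
  T = 334.9 K: K = (2.089, 0.203), RR gives ψ = 0.255, H_out = 10.055 kJ/mol
  T = 332.7 K: K = (1.994, 0.196), RR gives ψ = 0.208, H_out = 7.975 kJ/mol
Linear interpolation between T = 330.5 (H_out = 5.644) and T = 332.7 (H_out = 7.975) on hF = 6.852 gives T ≈ 331.6 K, at which ψ = 0.18.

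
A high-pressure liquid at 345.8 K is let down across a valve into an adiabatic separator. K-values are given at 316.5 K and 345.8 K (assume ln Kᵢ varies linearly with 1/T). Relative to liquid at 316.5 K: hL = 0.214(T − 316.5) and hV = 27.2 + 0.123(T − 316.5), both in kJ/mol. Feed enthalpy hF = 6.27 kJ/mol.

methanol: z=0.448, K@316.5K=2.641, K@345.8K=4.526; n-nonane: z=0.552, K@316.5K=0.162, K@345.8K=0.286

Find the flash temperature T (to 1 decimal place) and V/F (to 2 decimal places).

T = 318.1 K, V/F = 0.22

Adiabatic flash: solve Rachford–Rice at each trial T, then check hF = ψ·hV(T) + (1−ψ)·hL(T).
  T = 316.5 K: K = (2.641, 0.162), RR gives ψ = 0.198, H_out = 5.392 kJ/mol
  T = 345.8 K: K = (4.526, 0.286), RR gives ψ = 0.471, H_out = 17.823 kJ/mol
  T = 331.1 K: K = (3.496, 0.218), RR gives ψ = 0.352, H_out = 12.219 kJ/mol
  T = 323.8 K: K = (3.048, 0.188), RR gives ψ = 0.282, H_out = 9.059 kJ/mol
  T = 320.1 K: K = (2.837, 0.175), RR gives ψ = 0.242, H_out = 7.282 kJ/mol
  T = 318.3 K: K = (2.738, 0.168), RR gives ψ = 0.221, H_out = 6.359 kJ/mol
Linear interpolation between T = 316.5 (H_out = 5.392) and T = 318.3 (H_out = 6.359) on hF = 6.27 gives T ≈ 318.1 K, at which ψ = 0.22.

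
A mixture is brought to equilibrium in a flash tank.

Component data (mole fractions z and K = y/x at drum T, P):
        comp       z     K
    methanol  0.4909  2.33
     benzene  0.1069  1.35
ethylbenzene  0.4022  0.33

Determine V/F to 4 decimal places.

Rachford–Rice: g(V/F) = Σ zᵢ(Kᵢ−1)/(1+V/F(Kᵢ−1)) = 0.
g(0) = ΣzᵢKᵢ − 1 = 0.4208 and g(1) = 1 − Σzᵢ/Kᵢ = -0.5087, so a root lies in (0, 1).
Newton–Raphson from V/F = 0.41:
  V/F = 0.4100: g = 0.08369, g' = -0.7169 → V/F = 0.5267
  V/F = 0.5267: g = -0.00093, g' = -0.7408 → V/F = 0.5255
Converged at V/F = 0.5255.

V/F = 0.5255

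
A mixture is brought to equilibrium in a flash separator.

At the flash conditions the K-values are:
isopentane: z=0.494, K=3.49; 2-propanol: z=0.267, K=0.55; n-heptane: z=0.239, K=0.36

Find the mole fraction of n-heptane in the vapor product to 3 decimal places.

y_n-heptane = 0.155

Let ψ = V/F and solve Σ zᵢ(Kᵢ−1)/(1+ψ(Kᵢ−1)) = 0.
Feasibility: ΣzᵢKᵢ = 1.957, Σzᵢ/Kᵢ = 1.291 — both > 1, two phases present.
Newton iteration, ψ⁰ = 0.5:
  ψ = 0.500: g = 0.1679, g' = -0.909 → ψ = 0.685
  ψ = 0.685: g = 0.0089, g' = -0.842 → ψ = 0.695
Converged at ψ = 0.695.
Compositions from xᵢ = zᵢ/(1+ψ(Kᵢ−1)), yᵢ = Kᵢxᵢ:
  isopentane: x = 0.181, y = 0.631
  2-propanol: x = 0.389, y = 0.214
  n-heptane: x = 0.431, y = 0.155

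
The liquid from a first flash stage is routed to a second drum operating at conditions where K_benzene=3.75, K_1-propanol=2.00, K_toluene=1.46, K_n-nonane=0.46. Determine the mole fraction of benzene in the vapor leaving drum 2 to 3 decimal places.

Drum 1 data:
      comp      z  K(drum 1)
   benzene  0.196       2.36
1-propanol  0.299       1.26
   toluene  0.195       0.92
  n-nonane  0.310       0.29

y_benzene (drum 2) = 0.175

Drum 1:
Material balance + equilibrium reduce to Σ zᵢ(Kᵢ−1)/(1+ψ₁(Kᵢ−1)) = 0.
Feasibility: ΣzᵢKᵢ = 1.109, Σzᵢ/Kᵢ = 1.601 — both > 1, two phases present.
Newton iteration, ψ₁⁰ = 0.45:
  ψ₁ = 0.450: g = -0.1047, g' = -0.495 → ψ₁ = 0.238
  ψ₁ = 0.238: g = -0.0063, g' = -0.452 → ψ₁ = 0.224
Converged at ψ₁ = 0.224.
Drum-1 compositions:
  benzene: x = 0.150, y = 0.354
  1-propanol: x = 0.283, y = 0.356
  toluene: x = 0.199, y = 0.183
  n-nonane: x = 0.369, y = 0.107
Drum-2 feed = drum-1 liquid: z₂ = (0.1502, 0.2825, 0.1986, 0.3687).
Drum 2:
Rachford–Rice: g(ψ₂) = Σ zᵢ(Kᵢ−1)/(1+ψ₂(Kᵢ−1)) = 0.
Feasibility: ΣzᵢKᵢ = 1.588, Σzᵢ/Kᵢ = 1.119 — both > 1, two phases present.
Newton iteration, ψ₂⁰ = 0.31:
  ψ₂ = 0.310: g = 0.2794, g' = -0.683 → ψ₂ = 0.719
  ψ₂ = 0.719: g = 0.0461, g' = -0.535 → ψ₂ = 0.805
  ψ₂ = 0.805: g = -0.0008, g' = -0.556 → ψ₂ = 0.804
Converged at ψ₂ = 0.804.
  benzene: x = 0.047, y = 0.175
  1-propanol: x = 0.157, y = 0.313
  toluene: x = 0.145, y = 0.212
  n-nonane: x = 0.652, y = 0.300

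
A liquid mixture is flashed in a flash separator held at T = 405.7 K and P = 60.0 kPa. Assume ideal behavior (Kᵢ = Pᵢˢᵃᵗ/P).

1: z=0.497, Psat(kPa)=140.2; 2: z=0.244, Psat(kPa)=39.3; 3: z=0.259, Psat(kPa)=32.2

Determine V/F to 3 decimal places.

V/F = 0.835

Raoult's law: Kᵢ = Pᵢˢᵃᵗ/P = Pᵢˢᵃᵗ/60.0.
  K_1 = 140.2/60.0 = 2.33667, K_2 = 39.3/60.0 = 0.65500, K_3 = 32.2/60.0 = 0.53667
Rachford–Rice: g(V/F) = Σ zᵢ(Kᵢ−1)/(1+V/F(Kᵢ−1)) = 0.
Check two-phase: ΣzᵢKᵢ = 1.460 > 1 and Σzᵢ/Kᵢ = 1.068 > 1, so g(0) = 0.460 > 0 and g(1) = -0.068 < 0.
Iterate (Newton) starting at V/F = 0.63:
  V/F = 0.630: g = 0.0836, g' = -0.420 → V/F = 0.829
  V/F = 0.829: g = 0.0024, g' = -0.403 → V/F = 0.835
Converged at V/F = 0.835.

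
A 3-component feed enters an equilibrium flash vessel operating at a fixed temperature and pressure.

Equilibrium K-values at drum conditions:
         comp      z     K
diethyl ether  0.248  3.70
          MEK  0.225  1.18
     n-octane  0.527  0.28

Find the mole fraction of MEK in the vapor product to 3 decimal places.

Material balance + equilibrium reduce to Σ zᵢ(Kᵢ−1)/(1+β(Kᵢ−1)) = 0.
Check two-phase: ΣzᵢKᵢ = 1.331 > 1 and Σzᵢ/Kᵢ = 2.140 > 1, so g(0) = 0.331 > 0 and g(1) = -1.140 < 0.
Newton iteration, β⁰ = 0.5:
  β = 0.500: g = -0.2708, g' = -1.000 → β = 0.229
  β = 0.229: g = -0.0021, g' = -1.088 → β = 0.227
Converged at β = 0.227.
Compositions from xᵢ = zᵢ/(1+β(Kᵢ−1)), yᵢ = Kᵢxᵢ:
  diethyl ether: x = 0.154, y = 0.568
  MEK: x = 0.216, y = 0.255
  n-octane: x = 0.630, y = 0.176

y_MEK = 0.255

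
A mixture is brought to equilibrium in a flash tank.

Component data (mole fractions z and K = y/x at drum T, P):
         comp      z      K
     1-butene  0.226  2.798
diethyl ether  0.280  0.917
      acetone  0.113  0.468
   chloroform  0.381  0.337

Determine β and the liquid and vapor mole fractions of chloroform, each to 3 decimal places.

Material balance + equilibrium reduce to Σ zᵢ(Kᵢ−1)/(1+β(Kᵢ−1)) = 0.
g(0) = ΣzᵢKᵢ − 1 = 0.070 and g(1) = 1 − Σzᵢ/Kᵢ = -0.758, so a root lies in (0, 1).
Newton–Raphson from β = 0.5:
  β = 0.500: g = -0.2700, g' = -0.639 → β = 0.077
  β = 0.077: g = 0.0044, g' = -0.786 → β = 0.083
Converged at β = 0.083.
Compositions from xᵢ = zᵢ/(1+β(Kᵢ−1)), yᵢ = Kᵢxᵢ:
  1-butene: x = 0.197, y = 0.550
  diethyl ether: x = 0.282, y = 0.259
  acetone: x = 0.118, y = 0.055
  chloroform: x = 0.403, y = 0.136

β = 0.083, x_chloroform = 0.403, y_chloroform = 0.136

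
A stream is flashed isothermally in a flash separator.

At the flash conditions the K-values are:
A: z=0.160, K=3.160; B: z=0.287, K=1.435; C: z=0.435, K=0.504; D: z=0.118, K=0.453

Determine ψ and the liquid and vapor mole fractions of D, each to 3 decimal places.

Rachford–Rice: g(ψ) = Σ zᵢ(Kᵢ−1)/(1+ψ(Kᵢ−1)) = 0.
Check two-phase: ΣzᵢKᵢ = 1.190 > 1 and Σzᵢ/Kᵢ = 1.374 > 1, so g(0) = 0.190 > 0 and g(1) = -0.374 < 0.
Newton iteration, ψ⁰ = 0.41:
  ψ = 0.410: g = -0.0648, g' = -0.476 → ψ = 0.274
  ψ = 0.274: g = 0.0031, g' = -0.530 → ψ = 0.280
Converged at ψ = 0.280.
Compositions from xᵢ = zᵢ/(1+ψ(Kᵢ−1)), yᵢ = Kᵢxᵢ:
  A: x = 0.100, y = 0.315
  B: x = 0.256, y = 0.367
  C: x = 0.505, y = 0.255
  D: x = 0.139, y = 0.063

ψ = 0.280, x_D = 0.139, y_D = 0.063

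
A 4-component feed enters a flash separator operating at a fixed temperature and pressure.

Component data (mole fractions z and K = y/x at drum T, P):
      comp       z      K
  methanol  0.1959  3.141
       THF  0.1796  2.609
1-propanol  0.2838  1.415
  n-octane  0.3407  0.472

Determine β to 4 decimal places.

β = 0.9078

Material balance + equilibrium reduce to Σ zᵢ(Kᵢ−1)/(1+β(Kᵢ−1)) = 0.
Feasibility: ΣzᵢKᵢ = 1.6463, Σzᵢ/Kᵢ = 1.0536 — both > 1, two phases present.
Newton iteration, β⁰ = 0.5:
  β = 0.5000: g = 0.21584, g' = -0.5611 → β = 0.8846
  β = 0.8846: g = 0.01276, g' = -0.5470 → β = 0.9080
  β = 0.9080: g = -0.00011, g' = -0.5566 → β = 0.9078
Converged at β = 0.9078.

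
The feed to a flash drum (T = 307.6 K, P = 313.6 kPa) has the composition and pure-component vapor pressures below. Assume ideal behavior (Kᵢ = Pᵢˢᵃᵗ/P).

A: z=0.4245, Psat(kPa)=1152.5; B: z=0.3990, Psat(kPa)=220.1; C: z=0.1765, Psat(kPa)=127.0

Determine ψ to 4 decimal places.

Raoult's law: Kᵢ = Pᵢˢᵃᵗ/P = Pᵢˢᵃᵗ/313.6.
  K_A = 1152.5/313.6 = 3.675064, K_B = 220.1/313.6 = 0.701849, K_C = 127.0/313.6 = 0.404974
Rachford–Rice: g(ψ) = Σ zᵢ(Kᵢ−1)/(1+ψ(Kᵢ−1)) = 0.
g(0) = ΣzᵢKᵢ − 1 = 0.9116 and g(1) = 1 − Σzᵢ/Kᵢ = -0.1198, so a root lies in (0, 1).
Newton–Raphson from ψ = 0.32:
  ψ = 0.3200: g = 0.35060, g' = -1.0205 → ψ = 0.6636
  ψ = 0.6636: g = 0.08736, g' = -0.6202 → ψ = 0.8044
  ψ = 0.8044: g = 0.00235, g' = -0.5971 → ψ = 0.8083
Converged at ψ = 0.8083.

ψ = 0.8083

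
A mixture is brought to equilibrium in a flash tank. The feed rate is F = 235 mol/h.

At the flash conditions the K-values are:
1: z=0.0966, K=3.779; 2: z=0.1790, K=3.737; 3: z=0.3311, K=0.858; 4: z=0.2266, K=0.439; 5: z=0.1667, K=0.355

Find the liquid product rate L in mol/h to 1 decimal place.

Rachford–Rice: g(ψ) = Σ zᵢ(Kᵢ−1)/(1+ψ(Kᵢ−1)) = 0.
g(0) = ΣzᵢKᵢ − 1 = 0.4767 and g(1) = 1 − Σzᵢ/Kᵢ = -0.4451, so a root lies in (0, 1).
Iterate (Newton) starting at ψ = 0.5:
  ψ = 0.5000: g = -0.06680, g' = -0.6663 → ψ = 0.3997
  ψ = 0.3997: g = 0.00254, g' = -0.7251 → ψ = 0.4032
Converged at ψ = 0.4032.
Then V = ψ·F = 0.4032·235 = 94.8 mol/h and L = F − V = 140.2 mol/h.

L = 140.2 mol/h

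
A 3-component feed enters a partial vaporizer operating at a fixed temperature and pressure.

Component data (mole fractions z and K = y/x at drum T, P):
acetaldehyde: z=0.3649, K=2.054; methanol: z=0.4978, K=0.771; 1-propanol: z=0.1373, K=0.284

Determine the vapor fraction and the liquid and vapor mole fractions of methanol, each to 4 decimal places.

ψ = 0.4197, x_methanol = 0.5507, y_methanol = 0.4246

Let ψ = V/F and solve Σ zᵢ(Kᵢ−1)/(1+ψ(Kᵢ−1)) = 0.
Check two-phase: ΣzᵢKᵢ = 1.1723 > 1 and Σzᵢ/Kᵢ = 1.3068 > 1, so g(0) = 0.1723 > 0 and g(1) = -0.3068 < 0.
Newton iteration, ψ⁰ = 0.5:
  ψ = 0.5000: g = -0.02999, g' = -0.3779 → ψ = 0.4206
  ψ = 0.4206: g = -0.00036, g' = -0.3707 → ψ = 0.4197
Converged at ψ = 0.4197.
Compositions from xᵢ = zᵢ/(1+ψ(Kᵢ−1)), yᵢ = Kᵢxᵢ:
  acetaldehyde: x = 0.2530, y = 0.5196
  methanol: x = 0.5507, y = 0.4246
  1-propanol: x = 0.1963, y = 0.0557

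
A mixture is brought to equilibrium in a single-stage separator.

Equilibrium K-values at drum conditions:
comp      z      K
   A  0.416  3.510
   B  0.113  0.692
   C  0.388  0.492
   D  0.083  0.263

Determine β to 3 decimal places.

β = 0.576

Let β = V/F and solve Σ zᵢ(Kᵢ−1)/(1+β(Kᵢ−1)) = 0.
Feasibility: ΣzᵢKᵢ = 1.751, Σzᵢ/Kᵢ = 1.386 — both > 1, two phases present.
Newton iteration, β⁰ = 0.45:
  β = 0.450: g = 0.1029, g' = -0.862 → β = 0.569
  β = 0.569: g = 0.0049, g' = -0.792 → β = 0.576
Converged at β = 0.576.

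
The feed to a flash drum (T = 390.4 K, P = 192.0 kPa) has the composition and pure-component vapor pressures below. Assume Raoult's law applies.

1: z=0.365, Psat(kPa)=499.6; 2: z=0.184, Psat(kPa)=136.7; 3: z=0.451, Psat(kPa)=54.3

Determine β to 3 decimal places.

Raoult's law: Kᵢ = Pᵢˢᵃᵗ/P = Pᵢˢᵃᵗ/192.0.
  K_1 = 499.6/192.0 = 2.60208, K_2 = 136.7/192.0 = 0.71198, K_3 = 54.3/192.0 = 0.28281
Rachford–Rice: g(β) = Σ zᵢ(Kᵢ−1)/(1+β(Kᵢ−1)) = 0.
Feasibility: ΣzᵢKᵢ = 1.208, Σzᵢ/Kᵢ = 1.993 — both > 1, two phases present.
Newton–Raphson from β = 0.5:
  β = 0.500: g = -0.2415, g' = -0.874 → β = 0.224
  β = 0.224: g = -0.0113, g' = -0.854 → β = 0.210
Converged at β = 0.210.

β = 0.210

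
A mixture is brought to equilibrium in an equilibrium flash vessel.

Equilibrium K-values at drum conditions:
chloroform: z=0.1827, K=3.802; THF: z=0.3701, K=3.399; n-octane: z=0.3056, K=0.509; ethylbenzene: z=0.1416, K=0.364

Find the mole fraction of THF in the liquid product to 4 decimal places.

Material balance + equilibrium reduce to Σ zᵢ(Kᵢ−1)/(1+V/F(Kᵢ−1)) = 0.
Check two-phase: ΣzᵢKᵢ = 2.1597 > 1 and Σzᵢ/Kᵢ = 1.1463 > 1, so g(0) = 1.1597 > 0 and g(1) = -0.1463 < 0.
Newton iteration, V/F⁰ = 0.31:
  V/F = 0.3100: g = 0.49399, g' = -1.3027 → V/F = 0.6892
  V/F = 0.6892: g = 0.12213, g' = -0.8194 → V/F = 0.8383
  V/F = 0.8383: g = -0.00016, g' = -0.8384 → V/F = 0.8381
Converged at V/F = 0.8381.
Compositions from xᵢ = zᵢ/(1+V/F(Kᵢ−1)), yᵢ = Kᵢxᵢ:
  chloroform: x = 0.0546, y = 0.2075
  THF: x = 0.1229, y = 0.4179
  n-octane: x = 0.5193, y = 0.2643
  ethylbenzene: x = 0.3032, y = 0.1104

x_THF = 0.1229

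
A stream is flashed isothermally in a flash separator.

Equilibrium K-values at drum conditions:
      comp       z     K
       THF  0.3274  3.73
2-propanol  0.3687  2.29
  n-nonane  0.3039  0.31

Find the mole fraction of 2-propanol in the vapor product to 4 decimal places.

Let ψ = V/F and solve Σ zᵢ(Kᵢ−1)/(1+ψ(Kᵢ−1)) = 0.
Feasibility: ΣzᵢKᵢ = 2.1597, Σzᵢ/Kᵢ = 1.2291 — both > 1, two phases present.
Iterate (Newton) starting at ψ = 0.44:
  ψ = 0.4400: g = 0.40835, g' = -1.0516 → ψ = 0.8283
  ψ = 0.8283: g = 0.01460, g' = -1.1609 → ψ = 0.8409
  ψ = 0.8409: g = -0.00016, g' = -1.1869 → ψ = 0.8407
Converged at ψ = 0.8407.
Compositions from xᵢ = zᵢ/(1+ψ(Kᵢ−1)), yᵢ = Kᵢxᵢ:
  THF: x = 0.0994, y = 0.3706
  2-propanol: x = 0.1769, y = 0.4050
  n-nonane: x = 0.7238, y = 0.2244

y_2-propanol = 0.4050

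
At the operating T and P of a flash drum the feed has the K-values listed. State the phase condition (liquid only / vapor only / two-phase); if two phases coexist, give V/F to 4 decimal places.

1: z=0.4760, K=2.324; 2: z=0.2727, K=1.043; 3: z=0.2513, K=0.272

ΣzᵢKᵢ = 1.4590; Σzᵢ/Kᵢ = 1.3902.
Both exceed 1, so a two-phase solution exists.
Material balance + equilibrium reduce to Σ zᵢ(Kᵢ−1)/(1+ψ(Kᵢ−1)) = 0.
Iterate (Newton) starting at ψ = 0.5:
  ψ = 0.5000: g = 0.10302, g' = -0.6318 → ψ = 0.6631
  ψ = 0.6631: g = -0.00666, g' = -0.7348 → ψ = 0.6540
  ψ = 0.6540: g = -0.00004, g' = -0.7254 → ψ = 0.6539
Converged at ψ = 0.6539.

two-phase, V/F = 0.6539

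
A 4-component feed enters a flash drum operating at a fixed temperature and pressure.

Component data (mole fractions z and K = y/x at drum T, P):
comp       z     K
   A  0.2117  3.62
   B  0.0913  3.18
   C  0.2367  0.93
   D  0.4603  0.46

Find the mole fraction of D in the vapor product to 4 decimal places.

Let ψ = V/F and solve Σ zᵢ(Kᵢ−1)/(1+ψ(Kᵢ−1)) = 0.
g(0) = ΣzᵢKᵢ − 1 = 0.4886 and g(1) = 1 − Σzᵢ/Kᵢ = -0.3424, so a root lies in (0, 1).
Iterate (Newton) starting at ψ = 0.5:
  ψ = 0.5000: g = -0.02232, g' = -0.6248 → ψ = 0.4643
  ψ = 0.4643: g = 0.00032, g' = -0.6433 → ψ = 0.4648
Converged at ψ = 0.4648.
Compositions from xᵢ = zᵢ/(1+ψ(Kᵢ−1)), yᵢ = Kᵢxᵢ:
  A: x = 0.0955, y = 0.3456
  B: x = 0.0454, y = 0.1442
  C: x = 0.2447, y = 0.2275
  D: x = 0.6145, y = 0.2827

y_D = 0.2827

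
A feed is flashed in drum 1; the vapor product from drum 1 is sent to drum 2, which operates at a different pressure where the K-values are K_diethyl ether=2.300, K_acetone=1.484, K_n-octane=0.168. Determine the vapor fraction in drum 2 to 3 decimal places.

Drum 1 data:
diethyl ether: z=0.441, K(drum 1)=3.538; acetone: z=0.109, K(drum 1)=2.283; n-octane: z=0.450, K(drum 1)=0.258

Drum 1:
Rachford–Rice: g(ψ₁) = Σ zᵢ(Kᵢ−1)/(1+ψ₁(Kᵢ−1)) = 0.
g(0) = ΣzᵢKᵢ − 1 = 0.925 and g(1) = 1 − Σzᵢ/Kᵢ = -0.917, so a root lies in (0, 1).
Newton–Raphson from ψ₁ = 0.55:
  ψ₁ = 0.550: g = -0.0150, g' = -1.264 → ψ₁ = 0.538
Converged at ψ₁ = 0.538.
Drum-1 compositions:
  diethyl ether: x = 0.186, y = 0.660
  acetone: x = 0.064, y = 0.147
  n-octane: x = 0.749, y = 0.193
Drum-2 feed = drum-1 vapor: z₂ = (0.6595, 0.1472, 0.1933).
Drum 2:
Rachford–Rice: g(ψ₂) = Σ zᵢ(Kᵢ−1)/(1+ψ₂(Kᵢ−1)) = 0.
Feasibility: ΣzᵢKᵢ = 1.768, Σzᵢ/Kᵢ = 1.536 — both > 1, two phases present.
Newton iteration, ψ₂⁰ = 0.54:
  ψ₂ = 0.540: g = 0.2682, g' = -0.848 → ψ₂ = 0.856
  ψ₂ = 0.856: g = -0.1035, g' = -1.887 → ψ₂ = 0.802
  ψ₂ = 0.802: g = -0.0117, g' = -1.491 → ψ₂ = 0.794
Converged at ψ₂ = 0.794.
  diethyl ether: x = 0.325, y = 0.747
  acetone: x = 0.106, y = 0.158
  n-octane: x = 0.569, y = 0.096

V/F (drum 2) = 0.794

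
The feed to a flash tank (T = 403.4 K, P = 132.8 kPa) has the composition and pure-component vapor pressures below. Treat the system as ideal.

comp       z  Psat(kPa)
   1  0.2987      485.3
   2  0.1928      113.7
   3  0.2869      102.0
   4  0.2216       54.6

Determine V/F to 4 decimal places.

V/F = 0.5931

Raoult's law: Kᵢ = Pᵢˢᵃᵗ/P = Pᵢˢᵃᵗ/132.8.
  K_1 = 485.3/132.8 = 3.654367, K_2 = 113.7/132.8 = 0.856175, K_3 = 102.0/132.8 = 0.768072, K_4 = 54.6/132.8 = 0.411145
Rachford–Rice: g(V/F) = Σ zᵢ(Kᵢ−1)/(1+V/F(Kᵢ−1)) = 0.
Feasibility: ΣzᵢKᵢ = 1.5681, Σzᵢ/Kᵢ = 1.2194 — both > 1, two phases present.
Newton–Raphson from V/F = 0.5:
  V/F = 0.5000: g = 0.05061, g' = -0.5673 → V/F = 0.5892
  V/F = 0.5892: g = 0.00205, g' = -0.5258 → V/F = 0.5931
Converged at V/F = 0.5931.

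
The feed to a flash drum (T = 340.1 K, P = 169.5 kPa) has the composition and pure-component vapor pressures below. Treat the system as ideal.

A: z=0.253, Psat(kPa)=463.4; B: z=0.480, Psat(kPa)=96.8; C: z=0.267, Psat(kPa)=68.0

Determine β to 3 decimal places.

β = 0.085

Raoult's law: Kᵢ = Pᵢˢᵃᵗ/P = Pᵢˢᵃᵗ/169.5.
  K_A = 463.4/169.5 = 2.73392, K_B = 96.8/169.5 = 0.57109, K_C = 68.0/169.5 = 0.40118
Material balance + equilibrium reduce to Σ zᵢ(Kᵢ−1)/(1+β(Kᵢ−1)) = 0.
Feasibility: ΣzᵢKᵢ = 1.073, Σzᵢ/Kᵢ = 1.599 — both > 1, two phases present.
Iterate (Newton) starting at β = 0.58:
  β = 0.580: g = -0.3003, g' = -0.570 → β = 0.053
  β = 0.053: g = 0.0256, g' = -0.832 → β = 0.084
  β = 0.084: g = 0.0008, g' = -0.780 → β = 0.085
Converged at β = 0.085.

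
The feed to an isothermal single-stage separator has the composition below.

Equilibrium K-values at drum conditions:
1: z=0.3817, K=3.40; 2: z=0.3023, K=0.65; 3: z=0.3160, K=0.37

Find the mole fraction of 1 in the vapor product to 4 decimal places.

y_1 = 0.5920

Let β = V/F and solve Σ zᵢ(Kᵢ−1)/(1+β(Kᵢ−1)) = 0.
Feasibility: ΣzᵢKᵢ = 1.6112, Σzᵢ/Kᵢ = 1.4314 — both > 1, two phases present.
Newton iteration, β⁰ = 0.52:
  β = 0.5200: g = -0.01791, g' = -0.7678 → β = 0.4967
  β = 0.4967: g = 0.00011, g' = -0.7775 → β = 0.4968
Converged at β = 0.4968.
Compositions from xᵢ = zᵢ/(1+β(Kᵢ−1)), yᵢ = Kᵢxᵢ:
  1: x = 0.1741, y = 0.5920
  2: x = 0.3659, y = 0.2379
  3: x = 0.4600, y = 0.1702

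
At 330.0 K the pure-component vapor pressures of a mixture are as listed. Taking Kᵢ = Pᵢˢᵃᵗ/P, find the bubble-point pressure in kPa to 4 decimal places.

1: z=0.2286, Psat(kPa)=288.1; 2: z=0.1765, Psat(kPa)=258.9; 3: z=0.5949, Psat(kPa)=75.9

Pbub = 156.7084 kPa

At the bubble point ψ → 0, so ΣzᵢKᵢ = 1 with Kᵢ = Pᵢˢᵃᵗ/P ⇒ P = ΣzᵢPᵢˢᵃᵗ.
P = 0.2286·288.1 + 0.1765·258.9 + 0.5949·75.9 = 156.7084 kPa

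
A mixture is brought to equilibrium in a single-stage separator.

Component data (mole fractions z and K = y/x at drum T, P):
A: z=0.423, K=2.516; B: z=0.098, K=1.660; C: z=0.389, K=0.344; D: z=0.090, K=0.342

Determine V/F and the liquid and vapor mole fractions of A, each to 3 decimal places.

Rachford–Rice: g(V/F) = Σ zᵢ(Kᵢ−1)/(1+V/F(Kᵢ−1)) = 0.
Feasibility: ΣzᵢKᵢ = 1.392, Σzᵢ/Kᵢ = 1.621 — both > 1, two phases present.
Newton–Raphson from V/F = 0.33:
  V/F = 0.330: g = 0.0792, g' = -0.797 → V/F = 0.429
  V/F = 0.429: g = 0.0010, g' = -0.783 → V/F = 0.431
Converged at V/F = 0.431.
Compositions from xᵢ = zᵢ/(1+V/F(Kᵢ−1)), yᵢ = Kᵢxᵢ:
  A: x = 0.256, y = 0.644
  B: x = 0.076, y = 0.127
  C: x = 0.542, y = 0.187
  D: x = 0.126, y = 0.043

V/F = 0.431, x_A = 0.256, y_A = 0.644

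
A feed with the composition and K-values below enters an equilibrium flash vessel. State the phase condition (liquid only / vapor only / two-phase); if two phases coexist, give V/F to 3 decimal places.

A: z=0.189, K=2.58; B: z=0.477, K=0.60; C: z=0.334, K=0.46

ΣzᵢKᵢ = 0.927; Σzᵢ/Kᵢ = 1.594.
Since ΣzᵢKᵢ < 1 the mixture is below its bubble point — single liquid phase.

liquid only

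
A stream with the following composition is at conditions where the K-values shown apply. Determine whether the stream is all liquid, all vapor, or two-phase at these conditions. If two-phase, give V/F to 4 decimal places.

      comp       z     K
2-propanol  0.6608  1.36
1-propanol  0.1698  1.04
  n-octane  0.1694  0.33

ΣzᵢKᵢ = 1.1312; Σzᵢ/Kᵢ = 1.1625.
Both exceed 1, so a two-phase solution exists.
Material balance + equilibrium reduce to Σ zᵢ(Kᵢ−1)/(1+ψ(Kᵢ−1)) = 0.
Iterate (Newton) starting at ψ = 0.5:
  ψ = 0.5000: g = 0.03759, g' = -0.2337 → ψ = 0.6608
  ψ = 0.6608: g = -0.00488, g' = -0.3010 → ψ = 0.6446
  ψ = 0.6446: g = -0.00007, g' = -0.2923 → ψ = 0.6443
Converged at ψ = 0.6443.

two-phase, V/F = 0.6443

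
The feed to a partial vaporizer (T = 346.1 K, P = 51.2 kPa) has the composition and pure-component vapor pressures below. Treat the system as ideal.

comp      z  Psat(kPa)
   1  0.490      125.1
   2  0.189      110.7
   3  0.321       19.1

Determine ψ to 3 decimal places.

Raoult's law: Kᵢ = Pᵢˢᵃᵗ/P = Pᵢˢᵃᵗ/51.2.
  K_1 = 125.1/51.2 = 2.44336, K_2 = 110.7/51.2 = 2.16211, K_3 = 19.1/51.2 = 0.37305
Newton iteration, ψ⁰ = 0.5:
  ψ = 0.500: g = 0.2566, g' = -0.714 → ψ = 0.859
  ψ = 0.859: g = -0.0107, g' = -0.860 → ψ = 0.847
Converged at ψ = 0.847.

ψ = 0.847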